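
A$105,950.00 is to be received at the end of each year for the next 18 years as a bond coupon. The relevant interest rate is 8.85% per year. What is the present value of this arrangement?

A$937,011.93

This is an ordinary annuity: 18 payments of A$105,950.00 at the end of each year.
Periodic rate r = 0.0885 per year.
PV = PMT × [(1 − (1+r)^−n)/r] = 105,950 × [1 − (1+r)^−18] / r = A$937,011.93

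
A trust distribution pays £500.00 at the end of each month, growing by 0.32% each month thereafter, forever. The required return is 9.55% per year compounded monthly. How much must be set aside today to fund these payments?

£105,078.81

Periodic rate r = 0.0955/12 per month.
Growing perpetuity (Gordon): PV = PMT₁ / (r − g) = 500 / (r − 0.0032) = £105,078.81.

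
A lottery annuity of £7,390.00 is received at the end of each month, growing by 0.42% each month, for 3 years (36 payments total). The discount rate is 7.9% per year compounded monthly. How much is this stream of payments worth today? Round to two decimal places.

Periodic rate r = 0.079/12 per month; n is counted in months.
Growing ordinary annuity: PV = PMT₁ × [1 − ((1+g)/(1+r))^n] / (r − g) = 7,390 × [1 − ((1+0.0042)/(1+r))^36] / (r − 0.0042) = £253,636.83.

£253,636.83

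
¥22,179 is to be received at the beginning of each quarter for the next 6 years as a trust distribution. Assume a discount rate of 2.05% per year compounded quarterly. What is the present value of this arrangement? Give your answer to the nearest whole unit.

¥502,220

This is an annuity due: 24 payments of ¥22,179 at the beginning of each quarter.
Periodic rate r = 0.0205/4 per quarter; n is counted in quarters.
PV = PMT × [(1 − (1+r)^−n)/r] × (1+r) = 22,179 × [1 − (1+r)^−24] / r × (1+r) = ¥502,220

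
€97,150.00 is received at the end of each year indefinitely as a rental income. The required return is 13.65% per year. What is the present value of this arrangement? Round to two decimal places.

Periodic rate r = 0.1365 per year.
Level perpetuity: PV = PMT / r = 97,150 / (0.1365) = €711,721.61.

€711,721.61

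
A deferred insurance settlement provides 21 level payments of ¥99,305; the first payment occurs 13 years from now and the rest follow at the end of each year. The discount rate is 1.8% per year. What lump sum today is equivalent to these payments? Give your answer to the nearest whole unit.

¥1,391,626

Ordinary annuity of 21 payments, first payment at period 13.
Periodic rate r = 0.018 per year.
The ordinary-annuity PV formula values the stream one period before the first payment (period 12); discount that back 12 periods:
PV₀ = 99,305 × [1 − (1+r)^−21] / r × (1+r)^−12 = ¥1,391,626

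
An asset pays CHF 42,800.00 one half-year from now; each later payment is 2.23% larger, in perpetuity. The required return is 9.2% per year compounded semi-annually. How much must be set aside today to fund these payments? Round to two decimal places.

Periodic rate r = 0.092/2 per half-year.
Growing perpetuity (Gordon): PV = PMT₁ / (r − g) = 42,800 / (r − 0.0223) = CHF 1,805,907.17.

CHF 1,805,907.17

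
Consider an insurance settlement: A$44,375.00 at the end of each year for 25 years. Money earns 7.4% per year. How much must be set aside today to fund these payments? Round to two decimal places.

A$499,015.45

This is an ordinary annuity: 25 payments of A$44,375.00 at the end of each year.
Periodic rate r = 0.074 per year.
PV = PMT × [(1 − (1+r)^−n)/r] = 44,375 × [1 − (1+r)^−25] / r = A$499,015.45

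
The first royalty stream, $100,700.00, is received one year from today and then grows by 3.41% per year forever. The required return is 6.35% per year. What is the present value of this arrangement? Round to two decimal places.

Periodic rate r = 0.0635 per year.
Growing perpetuity (Gordon): PV = PMT₁ / (r − g) = 100,700 / (r − 0.0341) = $3,425,170.07.

$3,425,170.07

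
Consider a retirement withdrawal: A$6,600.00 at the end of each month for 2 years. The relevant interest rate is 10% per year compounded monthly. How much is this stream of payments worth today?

A$143,027.64

This is an ordinary annuity: 24 payments of A$6,600.00 at the end of each month.
Periodic rate r = 0.1/12 per month; n is counted in months.
PV = PMT × [(1 − (1+r)^−n)/r] = 6,600 × [1 − (1+r)^−24] / r = A$143,027.64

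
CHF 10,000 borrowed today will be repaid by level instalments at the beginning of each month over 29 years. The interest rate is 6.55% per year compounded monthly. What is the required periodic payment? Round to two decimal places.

Level annuity due; solve PV = PMT × [(1 − (1+r)^−n)/r] × (1+r) for PMT.
Periodic rate r = 0.0655/12 per month; n is counted in months.
With n = 348: PMT = 10,000 / ([(1 − (1+r)^−n)/r] × (1+r)) = CHF 63.90

CHF 63.90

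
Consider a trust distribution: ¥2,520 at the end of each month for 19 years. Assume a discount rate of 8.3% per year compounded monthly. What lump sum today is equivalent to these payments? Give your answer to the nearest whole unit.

¥288,658

This is an ordinary annuity: 228 payments of ¥2,520 at the end of each month.
Periodic rate r = 0.083/12 per month; n is counted in months.
PV = PMT × [(1 − (1+r)^−n)/r] = 2,520 × [1 − (1+r)^−228] / r = ¥288,658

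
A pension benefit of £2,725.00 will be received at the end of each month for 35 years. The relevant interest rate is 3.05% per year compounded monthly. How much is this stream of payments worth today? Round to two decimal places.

This is an ordinary annuity: 420 payments of £2,725.00 at the end of each month.
Periodic rate r = 0.0305/12 per month; n is counted in months.
PV = PMT × [(1 − (1+r)^−n)/r] = 2,725 × [1 − (1+r)^−420] / r = £702,960.87

£702,960.87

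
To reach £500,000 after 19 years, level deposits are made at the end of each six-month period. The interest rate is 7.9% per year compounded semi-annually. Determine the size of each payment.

Level ordinary annuity; solve FV = PMT × [((1+r)^n − 1)/r] for PMT.
Periodic rate r = 0.079/2 per half-year; n is counted in half-years.
With n = 38: PMT = 500,000 / ([((1+r)^n − 1)/r]) = £5,880.71

£5,880.71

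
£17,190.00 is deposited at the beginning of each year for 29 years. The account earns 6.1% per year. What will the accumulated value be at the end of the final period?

This is an annuity due: 29 deposits of £17,190.00 at the beginning of each year.
Periodic rate r = 0.061 per year.
FV = PMT × [((1+r)^n − 1)/r] × (1+r) = 17,190 × [(1+r)^29 − 1] / r × (1+r) = £1,365,981.12

£1,365,981.12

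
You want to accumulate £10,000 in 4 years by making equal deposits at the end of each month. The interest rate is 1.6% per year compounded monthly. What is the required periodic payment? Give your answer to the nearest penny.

£201.88

Level ordinary annuity; solve FV = PMT × [((1+r)^n − 1)/r] for PMT.
Periodic rate r = 0.016/12 per month; n is counted in months.
With n = 48: PMT = 10,000 / ([((1+r)^n − 1)/r]) = £201.88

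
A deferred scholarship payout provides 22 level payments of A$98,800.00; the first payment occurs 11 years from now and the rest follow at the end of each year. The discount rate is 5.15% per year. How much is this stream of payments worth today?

Ordinary annuity of 22 payments, first payment at period 11.
Periodic rate r = 0.0515 per year.
The ordinary-annuity PV formula values the stream one period before the first payment (period 10); discount that back 10 periods:
PV₀ = 98,800 × [1 − (1+r)^−22] / r × (1+r)^−10 = A$776,427.51

A$776,427.51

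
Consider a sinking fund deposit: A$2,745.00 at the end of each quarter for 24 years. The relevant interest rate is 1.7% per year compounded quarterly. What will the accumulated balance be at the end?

A$324,560.79

This is an ordinary annuity: 96 deposits of A$2,745.00 at the end of each quarter.
Periodic rate r = 0.017/4 per quarter; n is counted in quarters.
FV = PMT × [((1+r)^n − 1)/r] = 2,745 × [(1+r)^96 − 1] / r = A$324,560.79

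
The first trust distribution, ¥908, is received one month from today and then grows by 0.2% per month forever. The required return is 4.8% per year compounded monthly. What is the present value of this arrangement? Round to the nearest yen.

¥454,000

Periodic rate r = 0.048/12 per month.
Growing perpetuity (Gordon): PV = PMT₁ / (r − g) = 908 / (r − 0.002) = ¥454,000.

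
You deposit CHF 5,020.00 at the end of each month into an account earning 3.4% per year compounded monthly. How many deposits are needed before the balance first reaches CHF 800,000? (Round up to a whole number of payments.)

132 payments

Periodic rate r = 0.034/12 per month; n is counted in months.
Ordinary annuity FV: 800,000 = 5,020 × [((1+r)^n − 1)/r].
(1+r)^n = 1 + 800,000 × r / 5,020, so n = ln(1 + 800,000·r/5,020) / ln(1+r) = 131.70.
Round up to a whole number of payments: n = 132.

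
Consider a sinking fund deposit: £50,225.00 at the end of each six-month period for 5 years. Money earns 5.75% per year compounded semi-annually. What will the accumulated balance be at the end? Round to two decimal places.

This is an ordinary annuity: 10 deposits of £50,225.00 at the end of each six-month period.
Periodic rate r = 0.0575/2 per half-year; n is counted in half-years.
FV = PMT × [((1+r)^n − 1)/r] = 50,225 × [(1+r)^10 − 1] / r = £572,469.79

£572,469.79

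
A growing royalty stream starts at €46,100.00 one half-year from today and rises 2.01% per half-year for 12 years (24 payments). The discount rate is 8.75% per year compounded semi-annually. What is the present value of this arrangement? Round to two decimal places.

€824,706.86

Periodic rate r = 0.0875/2 per half-year; n is counted in half-years.
Growing ordinary annuity: PV = PMT₁ × [1 − ((1+g)/(1+r))^n] / (r − g) = 46,100 × [1 − ((1+0.0201)/(1+r))^24] / (r − 0.0201) = €824,706.86.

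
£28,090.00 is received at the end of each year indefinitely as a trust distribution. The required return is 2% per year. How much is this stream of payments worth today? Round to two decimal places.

Periodic rate r = 0.02 per year.
Level perpetuity: PV = PMT / r = 28,090 / (0.02) = £1,404,500.00.

£1,404,500.00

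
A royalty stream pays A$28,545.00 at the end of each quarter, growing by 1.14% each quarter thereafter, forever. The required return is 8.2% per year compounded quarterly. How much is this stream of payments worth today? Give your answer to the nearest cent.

A$3,136,813.19

Periodic rate r = 0.082/4 per quarter.
Growing perpetuity (Gordon): PV = PMT₁ / (r − g) = 28,545 / (r − 0.0114) = A$3,136,813.19.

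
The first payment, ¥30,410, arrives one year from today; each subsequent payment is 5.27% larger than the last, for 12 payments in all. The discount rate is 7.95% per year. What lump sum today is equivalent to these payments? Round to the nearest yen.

¥295,502

Periodic rate r = 0.0795 per year.
Growing ordinary annuity: PV = PMT₁ × [1 − ((1+g)/(1+r))^n] / (r − g) = 30,410 × [1 − ((1+0.0527)/(1+r))^12] / (r − 0.0527) = ¥295,502.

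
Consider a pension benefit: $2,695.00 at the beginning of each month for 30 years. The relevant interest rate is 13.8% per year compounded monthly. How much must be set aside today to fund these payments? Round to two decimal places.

$233,178.20

This is an annuity due: 360 payments of $2,695.00 at the beginning of each month.
Periodic rate r = 0.138/12 per month; n is counted in months.
PV = PMT × [(1 − (1+r)^−n)/r] × (1+r) = 2,695 × [1 − (1+r)^−360] / r × (1+r) = $233,178.20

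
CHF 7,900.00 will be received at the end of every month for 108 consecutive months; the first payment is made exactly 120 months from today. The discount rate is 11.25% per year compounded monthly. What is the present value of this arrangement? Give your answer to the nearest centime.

Ordinary annuity of 108 payments, first payment at period 120.
Periodic rate r = 0.1125/12 per month; n is counted in months.
The ordinary-annuity PV formula values the stream one period before the first payment (period 119); discount that back 119 periods:
PV₀ = 7,900 × [1 − (1+r)^−108] / r × (1+r)^−119 = CHF 176,261.79

CHF 176,261.79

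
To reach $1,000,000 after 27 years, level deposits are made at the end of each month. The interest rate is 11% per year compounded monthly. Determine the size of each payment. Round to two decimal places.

$502.83

Level ordinary annuity; solve FV = PMT × [((1+r)^n − 1)/r] for PMT.
Periodic rate r = 0.11/12 per month; n is counted in months.
With n = 324: PMT = 1,000,000 / ([((1+r)^n − 1)/r]) = $502.83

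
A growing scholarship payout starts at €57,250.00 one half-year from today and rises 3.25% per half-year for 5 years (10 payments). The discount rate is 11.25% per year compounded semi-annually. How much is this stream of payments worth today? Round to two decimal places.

€490,331.64

Periodic rate r = 0.1125/2 per half-year; n is counted in half-years.
Growing ordinary annuity: PV = PMT₁ × [1 − ((1+g)/(1+r))^n] / (r − g) = 57,250 × [1 − ((1+0.0325)/(1+r))^10] / (r − 0.0325) = €490,331.64.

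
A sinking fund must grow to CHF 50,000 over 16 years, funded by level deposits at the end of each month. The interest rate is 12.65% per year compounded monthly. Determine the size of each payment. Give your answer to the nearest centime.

CHF 81.23

Level ordinary annuity; solve FV = PMT × [((1+r)^n − 1)/r] for PMT.
Periodic rate r = 0.1265/12 per month; n is counted in months.
With n = 192: PMT = 50,000 / ([((1+r)^n − 1)/r]) = CHF 81.23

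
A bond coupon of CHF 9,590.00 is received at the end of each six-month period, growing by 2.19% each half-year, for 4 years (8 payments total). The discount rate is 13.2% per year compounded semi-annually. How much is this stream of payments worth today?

CHF 62,368.25

Periodic rate r = 0.132/2 per half-year; n is counted in half-years.
Growing ordinary annuity: PV = PMT₁ × [1 − ((1+g)/(1+r))^n] / (r − g) = 9,590 × [1 − ((1+0.0219)/(1+r))^8] / (r − 0.0219) = CHF 62,368.25.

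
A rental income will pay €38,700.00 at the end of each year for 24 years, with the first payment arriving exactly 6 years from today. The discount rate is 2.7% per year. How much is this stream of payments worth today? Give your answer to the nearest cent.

Ordinary annuity of 24 payments, first payment at period 6.
Periodic rate r = 0.027 per year.
The ordinary-annuity PV formula values the stream one period before the first payment (period 5); discount that back 5 periods:
PV₀ = 38,700 × [1 − (1+r)^−24] / r × (1+r)^−5 = €592,652.02

€592,652.02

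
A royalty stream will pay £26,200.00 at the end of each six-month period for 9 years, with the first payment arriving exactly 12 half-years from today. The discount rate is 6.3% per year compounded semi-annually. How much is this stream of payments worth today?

£252,965.90

Ordinary annuity of 18 payments, first payment at period 12.
Periodic rate r = 0.063/2 per half-year; n is counted in half-years.
The ordinary-annuity PV formula values the stream one period before the first payment (period 11); discount that back 11 periods:
PV₀ = 26,200 × [1 − (1+r)^−18] / r × (1+r)^−11 = £252,965.90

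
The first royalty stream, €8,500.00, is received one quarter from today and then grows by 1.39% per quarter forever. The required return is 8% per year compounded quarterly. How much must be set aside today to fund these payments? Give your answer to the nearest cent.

Periodic rate r = 0.08/4 per quarter.
Growing perpetuity (Gordon): PV = PMT₁ / (r − g) = 8,500 / (r − 0.0139) = €1,393,442.62.

€1,393,442.62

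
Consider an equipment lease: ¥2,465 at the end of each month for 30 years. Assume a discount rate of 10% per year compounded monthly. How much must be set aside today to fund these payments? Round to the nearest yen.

This is an ordinary annuity: 360 payments of ¥2,465 at the end of each month.
Periodic rate r = 0.1/12 per month; n is counted in months.
PV = PMT × [(1 − (1+r)^−n)/r] = 2,465 × [1 − (1+r)^−360] / r = ¥280,889

¥280,889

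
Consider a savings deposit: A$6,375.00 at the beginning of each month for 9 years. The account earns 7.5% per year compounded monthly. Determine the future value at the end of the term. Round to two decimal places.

This is an annuity due: 108 deposits of A$6,375.00 at the beginning of each month.
Periodic rate r = 0.075/12 per month; n is counted in months.
FV = PMT × [((1+r)^n − 1)/r] × (1+r) = 6,375 × [(1+r)^108 − 1] / r × (1+r) = A$985,229.27

A$985,229.27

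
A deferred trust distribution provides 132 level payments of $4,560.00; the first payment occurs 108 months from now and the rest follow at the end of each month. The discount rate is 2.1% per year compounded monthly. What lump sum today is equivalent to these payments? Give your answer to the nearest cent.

Ordinary annuity of 132 payments, first payment at period 108.
Periodic rate r = 0.021/12 per month; n is counted in months.
The ordinary-annuity PV formula values the stream one period before the first payment (period 107); discount that back 107 periods:
PV₀ = 4,560 × [1 − (1+r)^−132] / r × (1+r)^−107 = $445,404.69

$445,404.69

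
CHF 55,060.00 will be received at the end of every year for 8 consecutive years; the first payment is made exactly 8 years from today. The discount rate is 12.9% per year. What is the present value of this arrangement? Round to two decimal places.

CHF 113,395.78

Ordinary annuity of 8 payments, first payment at period 8.
Periodic rate r = 0.129 per year.
The ordinary-annuity PV formula values the stream one period before the first payment (period 7); discount that back 7 periods:
PV₀ = 55,060 × [1 − (1+r)^−8] / r × (1+r)^−7 = CHF 113,395.78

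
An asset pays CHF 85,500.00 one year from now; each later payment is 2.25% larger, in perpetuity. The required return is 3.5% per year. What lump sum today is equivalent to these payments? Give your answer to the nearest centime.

CHF 6,840,000.00

Periodic rate r = 0.035 per year.
Growing perpetuity (Gordon): PV = PMT₁ / (r − g) = 85,500 / (r − 0.0225) = CHF 6,840,000.00.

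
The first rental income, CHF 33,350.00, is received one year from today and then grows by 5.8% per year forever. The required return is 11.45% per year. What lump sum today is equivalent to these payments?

Periodic rate r = 0.1145 per year.
Growing perpetuity (Gordon): PV = PMT₁ / (r − g) = 33,350 / (r − 0.058) = CHF 590,265.49.

CHF 590,265.49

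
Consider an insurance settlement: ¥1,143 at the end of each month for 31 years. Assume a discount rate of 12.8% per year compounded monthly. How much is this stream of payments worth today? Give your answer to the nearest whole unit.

¥105,087

This is an ordinary annuity: 372 payments of ¥1,143 at the end of each month.
Periodic rate r = 0.128/12 per month; n is counted in months.
PV = PMT × [(1 − (1+r)^−n)/r] = 1,143 × [1 − (1+r)^−372] / r = ¥105,087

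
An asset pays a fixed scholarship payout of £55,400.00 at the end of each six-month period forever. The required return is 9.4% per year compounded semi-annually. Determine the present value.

Periodic rate r = 0.094/2 per half-year.
Level perpetuity: PV = PMT / r = 55,400 / (0.094/2) = £1,178,723.40.

£1,178,723.40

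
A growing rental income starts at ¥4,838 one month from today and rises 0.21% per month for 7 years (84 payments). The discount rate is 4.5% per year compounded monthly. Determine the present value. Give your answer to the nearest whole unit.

Periodic rate r = 0.045/12 per month; n is counted in months.
Growing ordinary annuity: PV = PMT₁ × [1 − ((1+g)/(1+r))^n] / (r − g) = 4,838 × [1 − ((1+0.0021)/(1+r))^84] / (r − 0.0021) = ¥378,454.

¥378,454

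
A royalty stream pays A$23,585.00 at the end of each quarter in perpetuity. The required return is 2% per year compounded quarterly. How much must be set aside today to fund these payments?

A$4,717,000.00

Periodic rate r = 0.02/4 per quarter.
Level perpetuity: PV = PMT / r = 23,585 / (0.02/4) = A$4,717,000.00.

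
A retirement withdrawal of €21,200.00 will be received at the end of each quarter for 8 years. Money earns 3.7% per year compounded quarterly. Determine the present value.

€584,890.52

This is an ordinary annuity: 32 payments of €21,200.00 at the end of each quarter.
Periodic rate r = 0.037/4 per quarter; n is counted in quarters.
PV = PMT × [(1 − (1+r)^−n)/r] = 21,200 × [1 − (1+r)^−32] / r = €584,890.52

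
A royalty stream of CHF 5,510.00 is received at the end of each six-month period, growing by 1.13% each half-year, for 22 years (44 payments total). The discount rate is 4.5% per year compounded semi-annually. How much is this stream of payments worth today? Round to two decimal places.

CHF 188,946.61

Periodic rate r = 0.045/2 per half-year; n is counted in half-years.
Growing ordinary annuity: PV = PMT₁ × [1 − ((1+g)/(1+r))^n] / (r − g) = 5,510 × [1 − ((1+0.0113)/(1+r))^44] / (r − 0.0113) = CHF 188,946.61.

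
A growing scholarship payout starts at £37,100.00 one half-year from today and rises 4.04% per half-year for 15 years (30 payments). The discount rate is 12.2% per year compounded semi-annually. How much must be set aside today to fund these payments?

£800,843.12

Periodic rate r = 0.122/2 per half-year; n is counted in half-years.
Growing ordinary annuity: PV = PMT₁ × [1 − ((1+g)/(1+r))^n] / (r − g) = 37,100 × [1 − ((1+0.0404)/(1+r))^30] / (r − 0.0404) = £800,843.12.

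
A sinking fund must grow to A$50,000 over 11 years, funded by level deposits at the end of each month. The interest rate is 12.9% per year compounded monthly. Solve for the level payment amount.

A$173.29

Level ordinary annuity; solve FV = PMT × [((1+r)^n − 1)/r] for PMT.
Periodic rate r = 0.129/12 per month; n is counted in months.
With n = 132: PMT = 50,000 / ([((1+r)^n − 1)/r]) = A$173.29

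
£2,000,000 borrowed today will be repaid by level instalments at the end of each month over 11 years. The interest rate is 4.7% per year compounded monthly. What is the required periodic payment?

£19,433.18

Level ordinary annuity; solve PV = PMT × [(1 − (1+r)^−n)/r] for PMT.
Periodic rate r = 0.047/12 per month; n is counted in months.
With n = 132: PMT = 2,000,000 / ([(1 − (1+r)^−n)/r]) = £19,433.18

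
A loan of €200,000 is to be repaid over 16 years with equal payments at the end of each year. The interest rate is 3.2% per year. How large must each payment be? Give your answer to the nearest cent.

Level ordinary annuity; solve PV = PMT × [(1 − (1+r)^−n)/r] for PMT.
Periodic rate r = 0.032 per year.
With n = 16: PMT = 200,000 / ([(1 − (1+r)^−n)/r]) = €16,166.61

€16,166.61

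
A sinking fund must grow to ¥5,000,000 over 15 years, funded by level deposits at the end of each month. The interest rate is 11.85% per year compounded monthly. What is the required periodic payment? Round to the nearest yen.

Level ordinary annuity; solve FV = PMT × [((1+r)^n − 1)/r] for PMT.
Periodic rate r = 0.1185/12 per month; n is counted in months.
With n = 180: PMT = 5,000,000 / ([((1+r)^n − 1)/r]) = ¥10,152

¥10,152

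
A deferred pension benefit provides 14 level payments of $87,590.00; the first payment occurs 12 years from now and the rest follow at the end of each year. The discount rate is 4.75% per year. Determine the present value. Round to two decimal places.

$528,816.99

Ordinary annuity of 14 payments, first payment at period 12.
Periodic rate r = 0.0475 per year.
The ordinary-annuity PV formula values the stream one period before the first payment (period 11); discount that back 11 periods:
PV₀ = 87,590 × [1 − (1+r)^−14] / r × (1+r)^−11 = $528,816.99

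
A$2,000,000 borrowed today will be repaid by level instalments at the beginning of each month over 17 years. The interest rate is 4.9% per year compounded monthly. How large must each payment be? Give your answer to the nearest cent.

A$14,407.76

Level annuity due; solve PV = PMT × [(1 − (1+r)^−n)/r] × (1+r) for PMT.
Periodic rate r = 0.049/12 per month; n is counted in months.
With n = 204: PMT = 2,000,000 / ([(1 − (1+r)^−n)/r] × (1+r)) = A$14,407.76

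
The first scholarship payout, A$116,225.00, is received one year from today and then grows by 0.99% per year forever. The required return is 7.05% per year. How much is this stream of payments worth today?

A$1,917,904.29

Periodic rate r = 0.0705 per year.
Growing perpetuity (Gordon): PV = PMT₁ / (r − g) = 116,225 / (r − 0.0099) = A$1,917,904.29.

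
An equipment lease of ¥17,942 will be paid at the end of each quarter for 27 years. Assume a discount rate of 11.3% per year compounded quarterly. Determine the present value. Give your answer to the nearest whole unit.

This is an ordinary annuity: 108 payments of ¥17,942 at the end of each quarter.
Periodic rate r = 0.113/4 per quarter; n is counted in quarters.
PV = PMT × [(1 − (1+r)^−n)/r] = 17,942 × [1 − (1+r)^−108] / r = ¥603,768

¥603,768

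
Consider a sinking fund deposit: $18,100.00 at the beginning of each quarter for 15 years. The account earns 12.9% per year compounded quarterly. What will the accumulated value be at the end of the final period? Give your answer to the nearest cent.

$3,311,355.17

This is an annuity due: 60 deposits of $18,100.00 at the beginning of each quarter.
Periodic rate r = 0.129/4 per quarter; n is counted in quarters.
FV = PMT × [((1+r)^n − 1)/r] × (1+r) = 18,100 × [(1+r)^60 − 1] / r × (1+r) = $3,311,355.17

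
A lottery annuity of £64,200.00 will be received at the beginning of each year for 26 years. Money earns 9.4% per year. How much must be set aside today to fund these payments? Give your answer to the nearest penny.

£674,906.05

This is an annuity due: 26 payments of £64,200.00 at the beginning of each year.
Periodic rate r = 0.094 per year.
PV = PMT × [(1 − (1+r)^−n)/r] × (1+r) = 64,200 × [1 − (1+r)^−26] / r × (1+r) = £674,906.05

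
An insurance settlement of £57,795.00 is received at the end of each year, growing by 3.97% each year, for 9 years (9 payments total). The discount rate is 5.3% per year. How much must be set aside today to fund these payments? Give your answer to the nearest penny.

Periodic rate r = 0.053 per year.
Growing ordinary annuity: PV = PMT₁ × [1 − ((1+g)/(1+r))^n] / (r − g) = 57,795 × [1 − ((1+0.0397)/(1+r))^9] / (r − 0.0397) = £469,739.38.

£469,739.38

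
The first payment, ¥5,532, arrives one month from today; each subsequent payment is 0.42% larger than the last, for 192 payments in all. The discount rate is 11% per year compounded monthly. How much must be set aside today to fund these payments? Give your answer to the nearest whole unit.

¥681,886

Periodic rate r = 0.11/12 per month; n is counted in months.
Growing ordinary annuity: PV = PMT₁ × [1 − ((1+g)/(1+r))^n] / (r − g) = 5,532 × [1 − ((1+0.0042)/(1+r))^192] / (r − 0.0042) = ¥681,886.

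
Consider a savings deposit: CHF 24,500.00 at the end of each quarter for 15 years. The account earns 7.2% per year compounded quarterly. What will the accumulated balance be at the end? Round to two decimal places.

CHF 2,608,612.40

This is an ordinary annuity: 60 deposits of CHF 24,500.00 at the end of each quarter.
Periodic rate r = 0.072/4 per quarter; n is counted in quarters.
FV = PMT × [((1+r)^n − 1)/r] = 24,500 × [(1+r)^60 − 1] / r = CHF 2,608,612.40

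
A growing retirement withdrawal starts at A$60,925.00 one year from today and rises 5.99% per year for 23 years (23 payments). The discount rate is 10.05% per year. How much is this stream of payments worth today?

A$868,508.26

Periodic rate r = 0.1005 per year.
Growing ordinary annuity: PV = PMT₁ × [1 − ((1+g)/(1+r))^n] / (r − g) = 60,925 × [1 − ((1+0.0599)/(1+r))^23] / (r − 0.0599) = A$868,508.26.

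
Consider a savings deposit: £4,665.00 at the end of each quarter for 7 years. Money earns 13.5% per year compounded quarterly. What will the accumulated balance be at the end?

£211,894.22

This is an ordinary annuity: 28 deposits of £4,665.00 at the end of each quarter.
Periodic rate r = 0.135/4 per quarter; n is counted in quarters.
FV = PMT × [((1+r)^n − 1)/r] = 4,665 × [(1+r)^28 − 1] / r = £211,894.22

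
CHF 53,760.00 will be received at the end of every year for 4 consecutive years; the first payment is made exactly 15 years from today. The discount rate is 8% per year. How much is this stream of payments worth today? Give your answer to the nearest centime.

CHF 60,622.47

Ordinary annuity of 4 payments, first payment at period 15.
Periodic rate r = 0.08 per year.
The ordinary-annuity PV formula values the stream one period before the first payment (period 14); discount that back 14 periods:
PV₀ = 53,760 × [1 − (1+r)^−4] / r × (1+r)^−14 = CHF 60,622.47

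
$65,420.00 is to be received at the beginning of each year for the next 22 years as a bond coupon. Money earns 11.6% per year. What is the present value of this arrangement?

This is an annuity due: 22 payments of $65,420.00 at the beginning of each year.
Periodic rate r = 0.116 per year.
PV = PMT × [(1 − (1+r)^−n)/r] × (1+r) = 65,420 × [1 − (1+r)^−22] / r × (1+r) = $573,111.95

$573,111.95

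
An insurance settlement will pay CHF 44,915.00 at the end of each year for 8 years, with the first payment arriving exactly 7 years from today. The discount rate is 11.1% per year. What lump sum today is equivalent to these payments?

Ordinary annuity of 8 payments, first payment at period 7.
Periodic rate r = 0.111 per year.
The ordinary-annuity PV formula values the stream one period before the first payment (period 6); discount that back 6 periods:
PV₀ = 44,915 × [1 − (1+r)^−8] / r × (1+r)^−6 = CHF 122,472.90

CHF 122,472.90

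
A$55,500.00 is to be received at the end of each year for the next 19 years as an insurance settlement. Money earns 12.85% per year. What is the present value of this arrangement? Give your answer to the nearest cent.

This is an ordinary annuity: 19 payments of A$55,500.00 at the end of each year.
Periodic rate r = 0.1285 per year.
PV = PMT × [(1 − (1+r)^−n)/r] = 55,500 × [1 − (1+r)^−19] / r = A$388,469.58

A$388,469.58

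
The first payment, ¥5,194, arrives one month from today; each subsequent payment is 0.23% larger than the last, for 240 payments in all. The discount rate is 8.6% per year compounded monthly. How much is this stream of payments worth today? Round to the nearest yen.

Periodic rate r = 0.086/12 per month; n is counted in months.
Growing ordinary annuity: PV = PMT₁ × [1 − ((1+g)/(1+r))^n] / (r − g) = 5,194 × [1 − ((1+0.0023)/(1+r))^240] / (r − 0.0023) = ¥733,524.

¥733,524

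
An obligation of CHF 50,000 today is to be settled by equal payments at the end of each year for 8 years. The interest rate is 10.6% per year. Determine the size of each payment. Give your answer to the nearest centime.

CHF 9,577.88

Level ordinary annuity; solve PV = PMT × [(1 − (1+r)^−n)/r] for PMT.
Periodic rate r = 0.106 per year.
With n = 8: PMT = 50,000 / ([(1 − (1+r)^−n)/r]) = CHF 9,577.88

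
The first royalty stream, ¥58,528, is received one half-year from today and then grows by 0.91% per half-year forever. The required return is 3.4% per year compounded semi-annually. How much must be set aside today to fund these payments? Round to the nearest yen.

Periodic rate r = 0.034/2 per half-year.
Growing perpetuity (Gordon): PV = PMT₁ / (r − g) = 58,528 / (r − 0.0091) = ¥7,408,608.

¥7,408,608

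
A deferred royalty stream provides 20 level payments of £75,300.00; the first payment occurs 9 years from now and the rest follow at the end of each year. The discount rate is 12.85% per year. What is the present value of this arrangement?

Ordinary annuity of 20 payments, first payment at period 9.
Periodic rate r = 0.1285 per year.
The ordinary-annuity PV formula values the stream one period before the first payment (period 8); discount that back 8 periods:
PV₀ = 75,300 × [1 − (1+r)^−20] / r × (1+r)^−8 = £202,927.61

£202,927.61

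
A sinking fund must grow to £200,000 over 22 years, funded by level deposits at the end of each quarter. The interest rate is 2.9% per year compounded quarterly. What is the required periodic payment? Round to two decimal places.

£1,632.26

Level ordinary annuity; solve FV = PMT × [((1+r)^n − 1)/r] for PMT.
Periodic rate r = 0.029/4 per quarter; n is counted in quarters.
With n = 88: PMT = 200,000 / ([((1+r)^n − 1)/r]) = £1,632.26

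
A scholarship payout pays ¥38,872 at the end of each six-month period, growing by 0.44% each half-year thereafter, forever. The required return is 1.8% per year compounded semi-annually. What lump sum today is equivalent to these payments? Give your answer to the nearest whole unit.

Periodic rate r = 0.018/2 per half-year.
Growing perpetuity (Gordon): PV = PMT₁ / (r − g) = 38,872 / (r − 0.0044) = ¥8,450,435.

¥8,450,435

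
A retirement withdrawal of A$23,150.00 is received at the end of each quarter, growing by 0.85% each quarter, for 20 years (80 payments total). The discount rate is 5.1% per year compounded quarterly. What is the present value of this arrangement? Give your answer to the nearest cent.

A$1,556,122.52

Periodic rate r = 0.051/4 per quarter; n is counted in quarters.
Growing ordinary annuity: PV = PMT₁ × [1 − ((1+g)/(1+r))^n] / (r − g) = 23,150 × [1 − ((1+0.0085)/(1+r))^80] / (r − 0.0085) = A$1,556,122.52.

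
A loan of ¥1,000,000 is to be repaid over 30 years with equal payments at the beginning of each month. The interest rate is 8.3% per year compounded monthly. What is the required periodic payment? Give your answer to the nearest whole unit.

¥7,496

Level annuity due; solve PV = PMT × [(1 − (1+r)^−n)/r] × (1+r) for PMT.
Periodic rate r = 0.083/12 per month; n is counted in months.
With n = 360: PMT = 1,000,000 / ([(1 − (1+r)^−n)/r] × (1+r)) = ¥7,496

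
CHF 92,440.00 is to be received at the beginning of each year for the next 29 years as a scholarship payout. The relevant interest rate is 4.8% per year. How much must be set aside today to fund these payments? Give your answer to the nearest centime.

This is an annuity due: 29 payments of CHF 92,440.00 at the beginning of each year.
Periodic rate r = 0.048 per year.
PV = PMT × [(1 − (1+r)^−n)/r] × (1+r) = 92,440 × [1 − (1+r)^−29] / r × (1+r) = CHF 1,500,066.92

CHF 1,500,066.92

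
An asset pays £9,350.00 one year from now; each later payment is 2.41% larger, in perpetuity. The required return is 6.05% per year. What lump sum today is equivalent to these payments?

£256,868.13

Periodic rate r = 0.0605 per year.
Growing perpetuity (Gordon): PV = PMT₁ / (r − g) = 9,350 / (r − 0.0241) = £256,868.13.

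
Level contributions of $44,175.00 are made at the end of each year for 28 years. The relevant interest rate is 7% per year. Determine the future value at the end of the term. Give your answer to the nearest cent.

This is an ordinary annuity: 28 deposits of $44,175.00 at the end of each year.
Periodic rate r = 0.07 per year.
FV = PMT × [((1+r)^n − 1)/r] = 44,175 × [(1+r)^28 − 1] / r = $3,564,820.50

$3,564,820.50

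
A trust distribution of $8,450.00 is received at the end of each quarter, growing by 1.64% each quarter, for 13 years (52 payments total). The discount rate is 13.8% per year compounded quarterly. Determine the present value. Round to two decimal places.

$280,404.20

Periodic rate r = 0.138/4 per quarter; n is counted in quarters.
Growing ordinary annuity: PV = PMT₁ × [1 − ((1+g)/(1+r))^n] / (r − g) = 8,450 × [1 − ((1+0.0164)/(1+r))^52] / (r − 0.0164) = $280,404.20.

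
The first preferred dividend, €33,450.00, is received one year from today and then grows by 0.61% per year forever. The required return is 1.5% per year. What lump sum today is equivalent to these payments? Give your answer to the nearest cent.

€3,758,426.97

Periodic rate r = 0.015 per year.
Growing perpetuity (Gordon): PV = PMT₁ / (r − g) = 33,450 / (r − 0.0061) = €3,758,426.97.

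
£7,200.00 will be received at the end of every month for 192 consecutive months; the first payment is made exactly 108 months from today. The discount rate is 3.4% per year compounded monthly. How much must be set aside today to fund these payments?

Ordinary annuity of 192 payments, first payment at period 108.
Periodic rate r = 0.034/12 per month; n is counted in months.
The ordinary-annuity PV formula values the stream one period before the first payment (period 107); discount that back 107 periods:
PV₀ = 7,200 × [1 − (1+r)^−192] / r × (1+r)^−107 = £786,878.41

£786,878.41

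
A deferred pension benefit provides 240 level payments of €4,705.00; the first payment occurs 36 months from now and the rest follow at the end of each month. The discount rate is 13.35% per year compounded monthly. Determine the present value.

Ordinary annuity of 240 payments, first payment at period 36.
Periodic rate r = 0.1335/12 per month; n is counted in months.
The ordinary-annuity PV formula values the stream one period before the first payment (period 35); discount that back 35 periods:
PV₀ = 4,705 × [1 − (1+r)^−240] / r × (1+r)^−35 = €266,957.26

€266,957.26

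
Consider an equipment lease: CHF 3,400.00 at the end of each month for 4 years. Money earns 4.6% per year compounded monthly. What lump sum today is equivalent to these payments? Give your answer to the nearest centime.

This is an ordinary annuity: 48 payments of CHF 3,400.00 at the end of each month.
Periodic rate r = 0.046/12 per month; n is counted in months.
PV = PMT × [(1 − (1+r)^−n)/r] = 3,400 × [1 − (1+r)^−48] / r = CHF 148,806.02

CHF 148,806.02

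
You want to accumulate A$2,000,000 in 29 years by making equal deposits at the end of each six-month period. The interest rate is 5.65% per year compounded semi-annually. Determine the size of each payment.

A$14,013.50

Level ordinary annuity; solve FV = PMT × [((1+r)^n − 1)/r] for PMT.
Periodic rate r = 0.0565/2 per half-year; n is counted in half-years.
With n = 58: PMT = 2,000,000 / ([((1+r)^n − 1)/r]) = A$14,013.50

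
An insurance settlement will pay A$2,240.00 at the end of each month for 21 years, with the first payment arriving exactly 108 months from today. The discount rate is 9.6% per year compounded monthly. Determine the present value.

A$103,340.06

Ordinary annuity of 252 payments, first payment at period 108.
Periodic rate r = 0.096/12 per month; n is counted in months.
The ordinary-annuity PV formula values the stream one period before the first payment (period 107); discount that back 107 periods:
PV₀ = 2,240 × [1 − (1+r)^−252] / r × (1+r)^−107 = A$103,340.06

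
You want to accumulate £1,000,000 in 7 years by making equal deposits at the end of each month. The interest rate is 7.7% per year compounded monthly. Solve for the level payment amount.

£9,020.50

Level ordinary annuity; solve FV = PMT × [((1+r)^n − 1)/r] for PMT.
Periodic rate r = 0.077/12 per month; n is counted in months.
With n = 84: PMT = 1,000,000 / ([((1+r)^n − 1)/r]) = £9,020.50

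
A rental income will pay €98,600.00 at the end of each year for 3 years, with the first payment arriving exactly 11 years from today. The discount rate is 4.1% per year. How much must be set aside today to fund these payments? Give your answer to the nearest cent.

€182,735.58

Ordinary annuity of 3 payments, first payment at period 11.
Periodic rate r = 0.041 per year.
The ordinary-annuity PV formula values the stream one period before the first payment (period 10); discount that back 10 periods:
PV₀ = 98,600 × [1 − (1+r)^−3] / r × (1+r)^−10 = €182,735.58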